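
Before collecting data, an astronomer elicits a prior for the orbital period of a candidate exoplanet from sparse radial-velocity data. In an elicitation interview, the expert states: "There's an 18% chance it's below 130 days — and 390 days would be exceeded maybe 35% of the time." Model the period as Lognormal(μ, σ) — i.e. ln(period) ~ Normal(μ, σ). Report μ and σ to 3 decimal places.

If T ~ Lognormal(μ,σ) then ln T ~ Normal(μ,σ), so the p-quantile of ln T is μ + z_p·σ.
ln(130) = 4.868 and ln(390) = 5.966; z_{0.18} = -0.9154, z_{0.65} = 0.3853.
σ = (5.966 − 4.868)/(0.3853 − (-0.9154)) = 0.845.
μ = 4.868 − (-0.9154)·0.845 = 5.641.

μ ≈ 5.641, σ ≈ 0.845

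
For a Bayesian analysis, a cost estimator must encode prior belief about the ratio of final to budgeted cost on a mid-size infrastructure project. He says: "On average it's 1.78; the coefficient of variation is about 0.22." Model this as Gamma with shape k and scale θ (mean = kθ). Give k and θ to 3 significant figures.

k ≈ 20.7, θ ≈ 0.0862

For Gamma(k, scale θ): mean = kθ, variance = kθ², so CV = 1/√k.
CV = 0.22, hence k = 1/CV² = 20.7.
Then θ = mean/k = 1.78/20.7 = 0.0862.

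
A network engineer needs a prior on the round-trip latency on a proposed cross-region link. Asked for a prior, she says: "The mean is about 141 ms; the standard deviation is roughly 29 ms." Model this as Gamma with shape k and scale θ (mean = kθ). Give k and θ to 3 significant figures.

For Gamma(k, scale θ): mean = kθ, variance = kθ², so CV = 1/√k.
CV = SD/mean = 29/141 = 0.2057, hence k = 1/CV² = 23.6.
Then θ = mean/k = 141/23.6 = 5.96.

k ≈ 23.6, θ ≈ 5.96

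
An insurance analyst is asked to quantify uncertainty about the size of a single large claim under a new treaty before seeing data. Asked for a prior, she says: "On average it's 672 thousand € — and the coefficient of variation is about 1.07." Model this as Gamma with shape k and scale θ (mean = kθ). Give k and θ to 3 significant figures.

k ≈ 0.873, θ ≈ 769

For Gamma(k, scale θ): mean = kθ, variance = kθ², so CV = 1/√k.
CV = 1.07, hence k = 1/CV² = 0.873.
Then θ = mean/k = 672/0.873 = 769.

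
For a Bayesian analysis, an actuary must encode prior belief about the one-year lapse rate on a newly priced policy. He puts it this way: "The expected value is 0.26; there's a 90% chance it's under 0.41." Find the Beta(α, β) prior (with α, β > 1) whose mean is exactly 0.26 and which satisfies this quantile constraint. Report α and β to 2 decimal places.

α ≈ 3.86, β ≈ 10.99

With mean 0.26 fixed, write α = 0.26s, β = 0.74s where s = α+β.
Need P(θ < 0.41) = 0.9 under Beta(0.26s, 0.74s). Normal approximation: (q−m)/√(m(1−m)/s) ≈ z_{0.9} = 1.28, so s ≈ 0.26·0.74·(1.28)²/(0.41−0.26)² = 14.0.
At s = 14.0: P(θ<0.41) ≈ 0.894. Adjusting to match 0.9 gives s ≈ 14.85.
So α = 0.26·14.85 ≈ 3.86, β = 0.74·14.85 ≈ 10.99.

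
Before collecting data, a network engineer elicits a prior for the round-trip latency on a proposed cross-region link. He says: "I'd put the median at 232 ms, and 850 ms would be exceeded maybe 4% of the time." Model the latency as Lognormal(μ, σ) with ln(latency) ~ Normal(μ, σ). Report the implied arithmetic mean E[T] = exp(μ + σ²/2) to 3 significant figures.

E[T] ≈ 305 ms

If T ~ Lognormal(μ,σ) then ln T ~ Normal(μ,σ), so the p-quantile of ln T is μ + z_p·σ.
ln(232) = 5.447 and ln(850) = 6.745; z_{0.5} = 0, z_{0.96} = 1.751.
σ = (6.745 − 5.447)/(1.751 − (0)) = 0.742.
μ = 5.447 − (0)·0.742 = 5.447.
E[T] = exp(μ + σ²/2) = exp(5.447 + 0.2751) = 305 ms.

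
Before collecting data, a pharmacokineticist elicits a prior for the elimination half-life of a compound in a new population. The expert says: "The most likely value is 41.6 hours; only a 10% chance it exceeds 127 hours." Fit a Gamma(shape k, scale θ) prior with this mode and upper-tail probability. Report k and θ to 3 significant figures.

Gamma(k,θ) with k>1 has mode (k−1)θ, so θ = 41.6/(k−1).
Need P(X < 127) = 0.9 with θ tied to k this way. Start at k = 2, θ = 41.6: P(X<127) ≈ 0.809.
Too low — raise k to concentrate. Iterating converges to k ≈ 2.52.
Then θ = 41.6/(2.52−1) ≈ 27.3.

k ≈ 2.52, θ ≈ 27.3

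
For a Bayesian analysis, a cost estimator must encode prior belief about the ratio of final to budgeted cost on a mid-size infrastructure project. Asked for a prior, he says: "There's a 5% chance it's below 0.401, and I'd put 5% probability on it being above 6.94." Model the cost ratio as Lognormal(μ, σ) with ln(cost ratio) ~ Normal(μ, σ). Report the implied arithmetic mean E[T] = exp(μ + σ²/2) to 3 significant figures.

E[T] ≈ 2.43

If T ~ Lognormal(μ,σ) then ln T ~ Normal(μ,σ), so the p-quantile of ln T is μ + z_p·σ.
ln(0.401) = -0.9138 and ln(6.94) = 1.937; z_{0.05} = -1.645, z_{0.95} = 1.645.
σ = (1.937 − -0.9138)/(1.645 − (-1.645)) = 0.867.
μ = -0.9138 − (-1.645)·0.867 = 0.512.
E[T] = exp(μ + σ²/2) = exp(0.512 + 0.3756) = 2.43.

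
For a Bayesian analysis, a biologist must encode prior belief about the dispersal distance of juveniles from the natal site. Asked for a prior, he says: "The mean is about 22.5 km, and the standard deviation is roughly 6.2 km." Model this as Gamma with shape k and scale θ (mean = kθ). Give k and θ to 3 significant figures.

k ≈ 13.2, θ ≈ 1.71

For Gamma(k, scale θ): mean = kθ, variance = kθ², so CV = 1/√k.
CV = SD/mean = 6.2/22.5 = 0.2756, hence k = 1/CV² = 13.2.
Then θ = mean/k = 22.5/13.2 = 1.71.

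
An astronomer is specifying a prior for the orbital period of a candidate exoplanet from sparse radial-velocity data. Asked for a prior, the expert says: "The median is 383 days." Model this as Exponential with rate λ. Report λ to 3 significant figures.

Exponential median = ln 2 / λ, so λ = ln 2 / 383.0 = 0.00181.

λ ≈ 0.00181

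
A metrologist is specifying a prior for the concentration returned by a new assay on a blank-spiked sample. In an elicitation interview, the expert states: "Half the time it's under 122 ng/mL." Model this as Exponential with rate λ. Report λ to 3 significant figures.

λ ≈ 0.00568

Exponential median = ln 2 / λ, so λ = ln 2 / 122.0 = 0.00568.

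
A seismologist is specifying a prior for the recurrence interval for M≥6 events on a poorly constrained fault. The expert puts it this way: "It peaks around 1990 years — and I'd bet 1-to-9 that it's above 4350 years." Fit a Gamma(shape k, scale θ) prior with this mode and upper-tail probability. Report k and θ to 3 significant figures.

k ≈ 4.14, θ ≈ 633

Gamma(k,θ) with k>1 has mode (k−1)θ, so θ = 1990/(k−1).
Need P(X < 4350) = 0.9 with θ tied to k this way. Start at k = 2, θ = 1990: P(X<4350) ≈ 0.642.
Too low — raise k to concentrate. Iterating converges to k ≈ 4.14.
Then θ = 1990/(4.14−1) ≈ 633.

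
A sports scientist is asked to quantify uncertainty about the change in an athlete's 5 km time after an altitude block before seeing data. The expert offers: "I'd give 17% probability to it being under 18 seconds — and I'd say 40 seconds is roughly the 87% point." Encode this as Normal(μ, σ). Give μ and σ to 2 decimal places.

μ = 28.09, σ = 10.57

For Normal(μ,σ), the p-quantile is μ + z_p·σ. Here z_{0.17} = -0.9542, z_{0.87} = 1.126.
So 18 = μ − 0.9542σ and 40 = μ + 1.126σ.
Subtracting: σ = (40 − 18)/(1.126 − (-0.9542)) = 10.57.
Then μ = 18 − (-0.9542)·10.57 = 28.09.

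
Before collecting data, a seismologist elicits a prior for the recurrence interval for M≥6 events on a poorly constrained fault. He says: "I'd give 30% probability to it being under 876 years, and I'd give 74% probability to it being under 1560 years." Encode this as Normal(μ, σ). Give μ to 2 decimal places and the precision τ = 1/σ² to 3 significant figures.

For Normal(μ,σ), the p-quantile is μ + z_p·σ. Here z_{0.3} = -0.5244, z_{0.74} = 0.6433.
So 876 = μ − 0.5244σ and 1560 = μ + 0.6433σ.
Subtracting: σ = (1560 − 876)/(0.6433 − (-0.5244)) = 585.74.
Then μ = 876 − (-0.5244)·585.74 = 1183.16.
Precision τ = 1/σ² = 1/585.7² = 2.91e-06.

μ = 1183.16, τ = 2.91e-06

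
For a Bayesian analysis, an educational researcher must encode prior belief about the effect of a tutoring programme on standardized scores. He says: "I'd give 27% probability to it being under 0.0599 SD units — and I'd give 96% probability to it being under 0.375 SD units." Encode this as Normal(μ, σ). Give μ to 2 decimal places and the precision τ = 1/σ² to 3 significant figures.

The p-quantile of Normal(μ,σ) is μ + z_p·σ, with z_{0.27} = -0.6128 and z_{0.96} = 1.751.
Eliminate σ: μ = (z₂·x₁ − z₁·x₂)/(z₂ − z₁) = (1.751·0.0599 − (-0.6128)·0.375)/2.363 = 0.14.
Then σ = (x₂ − x₁)/(z₂ − z₁) = (0.375 − 0.0599)/2.363 = 0.13.
Precision τ = 1/σ² = 1/0.1333² = 56.3.

μ = 0.14, τ = 56.3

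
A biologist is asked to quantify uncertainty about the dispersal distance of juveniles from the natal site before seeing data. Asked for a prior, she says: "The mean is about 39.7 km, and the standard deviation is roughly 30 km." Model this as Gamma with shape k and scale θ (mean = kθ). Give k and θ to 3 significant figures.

k ≈ 1.75, θ ≈ 22.7

For Gamma(k, scale θ): mean = kθ, variance = kθ², so CV = 1/√k.
CV = SD/mean = 30/39.7 = 0.7557, hence k = 1/CV² = 1.75.
Then θ = mean/k = 39.7/1.75 = 22.7.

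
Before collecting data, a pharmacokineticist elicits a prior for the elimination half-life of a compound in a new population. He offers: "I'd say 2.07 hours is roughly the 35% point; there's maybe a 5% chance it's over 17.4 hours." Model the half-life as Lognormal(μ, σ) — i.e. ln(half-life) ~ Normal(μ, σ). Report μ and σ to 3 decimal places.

μ ≈ 1.132, σ ≈ 1.049

If T ~ Lognormal(μ,σ) then ln T ~ Normal(μ,σ), so the p-quantile of ln T is μ + z_p·σ.
ln(2.07) = 0.7275 and ln(17.4) = 2.856; z_{0.35} = -0.3853, z_{0.95} = 1.645.
σ = (2.856 − 0.7275)/(1.645 − (-0.3853)) = 1.049.
μ = 0.7275 − (-0.3853)·1.049 = 1.132.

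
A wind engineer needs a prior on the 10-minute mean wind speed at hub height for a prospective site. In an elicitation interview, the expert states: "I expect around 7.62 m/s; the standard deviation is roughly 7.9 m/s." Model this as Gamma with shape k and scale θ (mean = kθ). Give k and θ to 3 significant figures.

For Gamma(k, scale θ): mean = kθ, variance = kθ², so CV = 1/√k.
CV = SD/mean = 7.9/7.62 = 1.037, hence k = 1/CV² = 0.93.
Then θ = mean/k = 7.62/0.93 = 8.19.

k ≈ 0.93, θ ≈ 8.19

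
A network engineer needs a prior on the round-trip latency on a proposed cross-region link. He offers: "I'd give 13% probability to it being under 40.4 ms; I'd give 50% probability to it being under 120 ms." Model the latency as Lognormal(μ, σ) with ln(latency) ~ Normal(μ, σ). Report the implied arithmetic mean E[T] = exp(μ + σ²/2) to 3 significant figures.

If T ~ Lognormal(μ,σ) then ln T ~ Normal(μ,σ), so the p-quantile of ln T is μ + z_p·σ.
ln(40.4) = 3.699 and ln(120) = 4.787; z_{0.13} = -1.126, z_{0.5} = 0.
σ = (4.787 − 3.699)/(0 − (-1.126)) = 0.967.
μ = 3.699 − (-1.126)·0.967 = 4.787.
E[T] = exp(μ + σ²/2) = exp(4.787 + 0.4671) = 191 ms.

E[T] ≈ 191 ms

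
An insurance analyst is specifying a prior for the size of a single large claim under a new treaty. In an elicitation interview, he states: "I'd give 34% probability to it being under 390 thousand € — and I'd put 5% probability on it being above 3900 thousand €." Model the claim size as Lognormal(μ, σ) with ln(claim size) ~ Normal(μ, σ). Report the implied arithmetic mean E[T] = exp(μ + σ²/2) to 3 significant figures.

If T ~ Lognormal(μ,σ) then ln T ~ Normal(μ,σ), so the p-quantile of ln T is μ + z_p·σ.
ln(390) = 5.966 and ln(3900) = 8.269; z_{0.34} = -0.4125, z_{0.95} = 1.645.
σ = (8.269 − 5.966)/(1.645 − (-0.4125)) = 1.119.
μ = 5.966 − (-0.4125)·1.119 = 6.428.
E[T] = exp(μ + σ²/2) = exp(6.428 + 0.6263) = 1160 thousand €.

E[T] ≈ 1160 thousand €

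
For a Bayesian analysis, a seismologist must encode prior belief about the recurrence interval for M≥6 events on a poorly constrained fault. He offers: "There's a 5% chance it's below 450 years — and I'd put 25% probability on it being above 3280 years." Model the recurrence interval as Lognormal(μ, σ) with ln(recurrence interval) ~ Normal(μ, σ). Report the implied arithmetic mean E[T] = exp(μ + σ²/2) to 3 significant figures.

E[T] ≈ 2660 years

If T ~ Lognormal(μ,σ) then ln T ~ Normal(μ,σ), so the p-quantile of ln T is μ + z_p·σ.
ln(450) = 6.109 and ln(3280) = 8.096; z_{0.05} = -1.645, z_{0.75} = 0.6745.
σ = (8.096 − 6.109)/(0.6745 − (-1.645)) = 0.856.
μ = 6.109 − (-1.645)·0.856 = 7.518.
E[T] = exp(μ + σ²/2) = exp(7.518 + 0.3667) = 2660 years.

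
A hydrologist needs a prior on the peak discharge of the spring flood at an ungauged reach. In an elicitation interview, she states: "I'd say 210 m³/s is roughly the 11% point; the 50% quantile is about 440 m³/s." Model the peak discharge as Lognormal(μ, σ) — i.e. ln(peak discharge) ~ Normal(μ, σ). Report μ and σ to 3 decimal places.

If T ~ Lognormal(μ,σ) then ln T ~ Normal(μ,σ), so the p-quantile of ln T is μ + z_p·σ.
ln(210) = 5.347 and ln(440) = 6.087; z_{0.11} = -1.227, z_{0.5} = 0.
σ = (6.087 − 5.347)/(0 − (-1.227)) = 0.603.
μ = 5.347 − (-1.227)·0.603 = 6.087.

μ ≈ 6.087, σ ≈ 0.603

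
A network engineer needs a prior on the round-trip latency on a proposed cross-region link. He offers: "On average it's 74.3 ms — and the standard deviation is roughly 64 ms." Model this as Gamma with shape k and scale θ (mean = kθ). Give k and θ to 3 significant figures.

k ≈ 1.35, θ ≈ 55.1

For Gamma(k, scale θ): mean = kθ, variance = kθ², so CV = 1/√k.
CV = SD/mean = 64/74.3 = 0.8614, hence k = 1/CV² = 1.35.
Then θ = mean/k = 74.3/1.35 = 55.1.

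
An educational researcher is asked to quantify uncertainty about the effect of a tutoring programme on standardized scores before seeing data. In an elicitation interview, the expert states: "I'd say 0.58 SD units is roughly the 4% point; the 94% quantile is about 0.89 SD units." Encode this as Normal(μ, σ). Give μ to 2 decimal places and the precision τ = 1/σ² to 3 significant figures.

μ = 0.74, τ = 114

For Normal(μ,σ), the p-quantile is μ + z_p·σ. Here z_{0.04} = -1.751, z_{0.94} = 1.555.
So 0.58 = μ − 1.751σ and 0.89 = μ + 1.555σ.
Subtracting: σ = (0.89 − 0.58)/(1.555 − (-1.751)) = 0.09.
Then μ = 0.58 − (-1.751)·0.09 = 0.74.
Precision τ = 1/σ² = 1/0.09378² = 114.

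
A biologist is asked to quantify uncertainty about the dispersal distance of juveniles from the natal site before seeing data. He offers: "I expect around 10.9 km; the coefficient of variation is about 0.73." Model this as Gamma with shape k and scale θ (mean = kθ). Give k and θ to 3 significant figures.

For Gamma(k, scale θ): mean = kθ, variance = kθ², so CV = 1/√k.
CV = 0.73, hence k = 1/CV² = 1.88.
Then θ = mean/k = 10.9/1.88 = 5.81.

k ≈ 1.88, θ ≈ 5.81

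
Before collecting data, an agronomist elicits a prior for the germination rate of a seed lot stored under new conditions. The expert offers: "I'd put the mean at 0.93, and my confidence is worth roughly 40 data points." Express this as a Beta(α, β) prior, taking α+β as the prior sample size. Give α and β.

α = 37.2, β = 2.8

Under the effective-sample-size interpretation, Beta(α, β) has prior mean α/(α+β) and prior sample size α+β.
So α+β = 40 and α/(α+β) = 0.93, giving α = 0.93·40 = 37.2 and β = 40 − 37.2 = 2.8.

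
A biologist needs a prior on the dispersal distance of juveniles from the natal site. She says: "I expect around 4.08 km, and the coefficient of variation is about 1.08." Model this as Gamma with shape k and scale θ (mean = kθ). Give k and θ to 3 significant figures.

For Gamma(k, scale θ): mean = kθ, variance = kθ², so CV = 1/√k.
CV = 1.08, hence k = 1/CV² = 0.857.
Then θ = mean/k = 4.08/0.857 = 4.76.

k ≈ 0.857, θ ≈ 4.76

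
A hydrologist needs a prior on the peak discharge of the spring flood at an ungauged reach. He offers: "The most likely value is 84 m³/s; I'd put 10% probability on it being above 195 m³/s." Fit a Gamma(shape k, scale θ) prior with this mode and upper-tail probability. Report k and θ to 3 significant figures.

k ≈ 3.71, θ ≈ 31

Gamma(k,θ) with k>1 has mode (k−1)θ, so θ = 84/(k−1).
Need P(X < 195) = 0.9 with θ tied to k this way. Start at k = 2, θ = 84: P(X<195) ≈ 0.674.
Too low — raise k to concentrate. Iterating converges to k ≈ 3.71.
Then θ = 84/(3.71−1) ≈ 31.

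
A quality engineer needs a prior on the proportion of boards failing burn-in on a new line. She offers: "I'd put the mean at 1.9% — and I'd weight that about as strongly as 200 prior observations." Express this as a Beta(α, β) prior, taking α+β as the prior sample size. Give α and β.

α = 3.8, β = 196.2

Under the effective-sample-size interpretation, Beta(α, β) has prior mean α/(α+β) and prior sample size α+β.
So α+β = 200 and α/(α+β) = 0.019, giving α = 0.019·200 = 3.8 and β = 200 − 3.8 = 196.2.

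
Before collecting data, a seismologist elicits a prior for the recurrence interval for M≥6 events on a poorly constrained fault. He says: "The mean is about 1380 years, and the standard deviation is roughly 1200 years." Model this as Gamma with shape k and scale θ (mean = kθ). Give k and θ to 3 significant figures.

For Gamma(k, scale θ): mean = kθ, variance = kθ², so CV = 1/√k.
CV = SD/mean = 1200/1380 = 0.8696, hence k = 1/CV² = 1.32.
Then θ = mean/k = 1380/1.32 = 1040.

k ≈ 1.32, θ ≈ 1040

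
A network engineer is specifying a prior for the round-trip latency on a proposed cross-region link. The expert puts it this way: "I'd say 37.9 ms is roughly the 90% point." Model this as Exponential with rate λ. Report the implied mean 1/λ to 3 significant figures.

mean ≈ 16.5 ms

P(T < 37.9) = 1 − e^(−λ·37.9) = 0.9, so λ = −ln(1−0.9)/37.9 = −ln(0.1)/37.9 = 0.0608.
Mean = 1/λ = 16.5 ms.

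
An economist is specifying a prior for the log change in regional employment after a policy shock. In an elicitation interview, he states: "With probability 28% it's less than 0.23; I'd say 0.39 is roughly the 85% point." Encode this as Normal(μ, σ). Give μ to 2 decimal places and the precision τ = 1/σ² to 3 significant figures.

μ = 0.29, τ = 102

The p-quantile of Normal(μ,σ) is μ + z_p·σ, with z_{0.28} = -0.5828 and z_{0.85} = 1.036.
Eliminate σ: μ = (z₂·x₁ − z₁·x₂)/(z₂ − z₁) = (1.036·0.23 − (-0.5828)·0.39)/1.619 = 0.29.
Then σ = (x₂ − x₁)/(z₂ − z₁) = (0.39 − 0.23)/1.619 = 0.10.
Precision τ = 1/σ² = 1/0.09881² = 102.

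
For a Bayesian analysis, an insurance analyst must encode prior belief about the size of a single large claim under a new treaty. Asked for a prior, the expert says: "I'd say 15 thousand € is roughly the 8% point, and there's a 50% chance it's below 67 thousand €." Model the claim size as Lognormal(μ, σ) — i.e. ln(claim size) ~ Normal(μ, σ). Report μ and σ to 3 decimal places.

If T ~ Lognormal(μ,σ) then ln T ~ Normal(μ,σ), so the p-quantile of ln T is μ + z_p·σ.
ln(15) = 2.708 and ln(67) = 4.205; z_{0.08} = -1.405, z_{0.5} = 0.
σ = (4.205 − 2.708)/(0 − (-1.405)) = 1.065.
μ = 2.708 − (-1.405)·1.065 = 4.205.

μ ≈ 4.205, σ ≈ 1.065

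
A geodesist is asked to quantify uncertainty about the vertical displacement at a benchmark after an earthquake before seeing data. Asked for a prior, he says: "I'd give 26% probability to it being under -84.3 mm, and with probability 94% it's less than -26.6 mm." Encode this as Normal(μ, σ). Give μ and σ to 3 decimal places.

For Normal(μ,σ), the p-quantile is μ + z_p·σ. Here z_{0.26} = -0.6433, z_{0.94} = 1.555.
So -84.3 = μ − 0.6433σ and -26.6 = μ + 1.555σ.
Subtracting: σ = (-26.6 − -84.3)/(1.555 − (-0.6433)) = 26.250.
Then μ = -84.3 − (-0.6433)·26.250 = -67.412.

μ = -67.412, σ = 26.250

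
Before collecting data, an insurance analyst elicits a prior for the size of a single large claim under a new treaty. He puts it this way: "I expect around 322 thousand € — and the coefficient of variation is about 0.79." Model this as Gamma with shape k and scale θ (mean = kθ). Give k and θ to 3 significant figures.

For Gamma(k, scale θ): mean = kθ, variance = kθ², so CV = 1/√k.
CV = 0.79, hence k = 1/CV² = 1.6.
Then θ = mean/k = 322/1.6 = 201.

k ≈ 1.6, θ ≈ 201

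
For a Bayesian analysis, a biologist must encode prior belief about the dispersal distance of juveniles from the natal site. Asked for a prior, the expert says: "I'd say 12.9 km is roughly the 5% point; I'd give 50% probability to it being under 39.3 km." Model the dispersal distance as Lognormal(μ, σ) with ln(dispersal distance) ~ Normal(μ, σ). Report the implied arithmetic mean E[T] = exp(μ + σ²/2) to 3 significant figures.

E[T] ≈ 49.4 km

If T ~ Lognormal(μ,σ) then ln T ~ Normal(μ,σ), so the p-quantile of ln T is μ + z_p·σ.
ln(12.9) = 2.557 and ln(39.3) = 3.671; z_{0.05} = -1.645, z_{0.5} = 0.
σ = (3.671 − 2.557)/(0 − (-1.645)) = 0.677.
μ = 2.557 − (-1.645)·0.677 = 3.671.
E[T] = exp(μ + σ²/2) = exp(3.671 + 0.2293) = 49.4 km.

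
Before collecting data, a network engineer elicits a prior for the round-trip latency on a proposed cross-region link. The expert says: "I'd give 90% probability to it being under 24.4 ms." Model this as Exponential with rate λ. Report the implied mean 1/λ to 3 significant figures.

P(T < 24.4) = 1 − e^(−λ·24.4) = 0.9, so λ = −ln(1−0.9)/24.4 = −ln(0.1)/24.4 = 0.0944.
Mean = 1/λ = 10.6 ms.

mean ≈ 10.6 ms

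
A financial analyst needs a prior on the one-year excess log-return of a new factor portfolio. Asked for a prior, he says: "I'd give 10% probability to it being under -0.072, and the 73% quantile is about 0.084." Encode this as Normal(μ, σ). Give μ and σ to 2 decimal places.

μ = 0.03, σ = 0.08

The p-quantile of Normal(μ,σ) is μ + z_p·σ, with z_{0.1} = -1.282 and z_{0.73} = 0.6128.
Eliminate σ: μ = (z₂·x₁ − z₁·x₂)/(z₂ − z₁) = (0.6128·-0.072 − (-1.282)·0.084)/1.894 = 0.03.
Then σ = (x₂ − x₁)/(z₂ − z₁) = (0.084 − -0.072)/1.894 = 0.08.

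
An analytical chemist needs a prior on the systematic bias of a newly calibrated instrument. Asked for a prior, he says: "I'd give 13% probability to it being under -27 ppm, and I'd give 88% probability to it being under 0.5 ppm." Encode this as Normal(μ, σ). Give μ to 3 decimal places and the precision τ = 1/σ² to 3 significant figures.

For Normal(μ,σ), the p-quantile is μ + z_p·σ. Here z_{0.13} = -1.126, z_{0.88} = 1.175.
So -27 = μ − 1.126σ and 0.5 = μ + 1.175σ.
Subtracting: σ = (0.5 − -27)/(1.175 − (-1.126)) = 11.949.
Then μ = -27 − (-1.126)·11.949 = -13.540.
Precision τ = 1/σ² = 1/11.95² = 0.007.

μ = -13.540, τ = 0.007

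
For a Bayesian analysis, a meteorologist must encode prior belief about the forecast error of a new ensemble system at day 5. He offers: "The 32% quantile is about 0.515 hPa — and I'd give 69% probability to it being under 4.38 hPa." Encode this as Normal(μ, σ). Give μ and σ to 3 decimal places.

For Normal(μ,σ), the p-quantile is μ + z_p·σ. Here z_{0.32} = -0.4677, z_{0.69} = 0.4959.
So 0.515 = μ − 0.4677σ and 4.38 = μ + 0.4959σ.
Subtracting: σ = (4.38 − 0.515)/(0.4959 − (-0.4677)) = 4.011.
Then μ = 0.515 − (-0.4677)·4.011 = 2.391.

μ = 2.391, σ = 4.011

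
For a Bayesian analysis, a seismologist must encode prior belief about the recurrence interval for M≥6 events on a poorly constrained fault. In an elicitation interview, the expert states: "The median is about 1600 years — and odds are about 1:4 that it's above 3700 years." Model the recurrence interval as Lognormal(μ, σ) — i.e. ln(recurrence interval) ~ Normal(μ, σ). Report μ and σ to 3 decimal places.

μ ≈ 7.378, σ ≈ 0.996

If T ~ Lognormal(μ,σ) then ln T ~ Normal(μ,σ), so the p-quantile of ln T is μ + z_p·σ.
ln(1600) = 7.378 and ln(3700) = 8.216; z_{0.5} = 0, z_{0.8} = 0.8416.
σ = (8.216 − 7.378)/(0.8416 − (0)) = 0.996.
μ = 7.378 − (0)·0.996 = 7.378.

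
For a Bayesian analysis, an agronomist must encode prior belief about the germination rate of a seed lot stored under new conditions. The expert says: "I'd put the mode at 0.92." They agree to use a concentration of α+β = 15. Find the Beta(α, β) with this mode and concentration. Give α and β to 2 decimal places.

For α,β > 1 the Beta mode is (α−1)/(α+β−2). With α+β = 15, the mode is (α−1)/13.
Set (α−1)/13 = 0.92 → α = 1 + 0.92·13 = 12.96.
β = 15 − α = 2.04.

α = 12.96, β = 2.04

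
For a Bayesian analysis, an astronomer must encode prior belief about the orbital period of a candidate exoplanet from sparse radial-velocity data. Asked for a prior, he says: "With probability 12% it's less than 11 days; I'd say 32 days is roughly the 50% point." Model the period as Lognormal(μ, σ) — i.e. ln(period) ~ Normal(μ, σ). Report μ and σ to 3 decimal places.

If T ~ Lognormal(μ,σ) then ln T ~ Normal(μ,σ), so the p-quantile of ln T is μ + z_p·σ.
ln(11) = 2.398 and ln(32) = 3.466; z_{0.12} = -1.175, z_{0.5} = 0.
σ = (3.466 − 2.398)/(0 − (-1.175)) = 0.909.
μ = 2.398 − (-1.175)·0.909 = 3.466.

μ ≈ 3.466, σ ≈ 0.909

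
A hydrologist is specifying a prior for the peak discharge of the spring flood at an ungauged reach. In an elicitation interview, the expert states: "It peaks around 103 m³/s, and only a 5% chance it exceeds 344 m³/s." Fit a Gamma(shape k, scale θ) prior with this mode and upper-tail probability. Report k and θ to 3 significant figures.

k ≈ 2.79, θ ≈ 57.5

Gamma(k,θ) with k>1 has mode (k−1)θ, so θ = 103/(k−1).
Need P(X < 344) = 0.95 with θ tied to k this way. Start at k = 2, θ = 103: P(X<344) ≈ 0.846.
Too low — raise k to concentrate. Iterating converges to k ≈ 2.79.
Then θ = 103/(2.79−1) ≈ 57.5.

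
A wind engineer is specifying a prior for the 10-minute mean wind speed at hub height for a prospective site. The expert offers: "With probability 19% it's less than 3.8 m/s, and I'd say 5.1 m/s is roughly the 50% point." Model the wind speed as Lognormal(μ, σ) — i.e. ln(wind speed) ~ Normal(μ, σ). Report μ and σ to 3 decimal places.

If T ~ Lognormal(μ,σ) then ln T ~ Normal(μ,σ), so the p-quantile of ln T is μ + z_p·σ.
ln(3.8) = 1.335 and ln(5.1) = 1.629; z_{0.19} = -0.8779, z_{0.5} = 0.
σ = (1.629 − 1.335)/(0 − (-0.8779)) = 0.335.
μ = 1.335 − (-0.8779)·0.335 = 1.629.

μ ≈ 1.629, σ ≈ 0.335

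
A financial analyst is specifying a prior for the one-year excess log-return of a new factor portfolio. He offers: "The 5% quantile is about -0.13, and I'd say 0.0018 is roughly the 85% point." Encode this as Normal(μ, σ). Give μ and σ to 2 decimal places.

The p-quantile of Normal(μ,σ) is μ + z_p·σ, with z_{0.05} = -1.645 and z_{0.85} = 1.036.
Eliminate σ: μ = (z₂·x₁ − z₁·x₂)/(z₂ − z₁) = (1.036·-0.13 − (-1.645)·0.0018)/2.681 = -0.05.
Then σ = (x₂ − x₁)/(z₂ − z₁) = (0.0018 − -0.13)/2.681 = 0.05.

μ = -0.05, σ = 0.05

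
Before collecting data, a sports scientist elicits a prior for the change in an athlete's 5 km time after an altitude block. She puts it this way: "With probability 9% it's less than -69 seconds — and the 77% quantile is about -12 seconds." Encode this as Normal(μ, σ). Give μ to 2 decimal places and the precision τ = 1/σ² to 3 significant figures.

μ = -32.25, τ = 0.00133

For Normal(μ,σ), the p-quantile is μ + z_p·σ. Here z_{0.09} = -1.341, z_{0.77} = 0.7388.
So -69 = μ − 1.341σ and -12 = μ + 0.7388σ.
Subtracting: σ = (-12 − -69)/(0.7388 − (-1.341)) = 27.41.
Then μ = -69 − (-1.341)·27.41 = -32.25.
Precision τ = 1/σ² = 1/27.41² = 0.00133.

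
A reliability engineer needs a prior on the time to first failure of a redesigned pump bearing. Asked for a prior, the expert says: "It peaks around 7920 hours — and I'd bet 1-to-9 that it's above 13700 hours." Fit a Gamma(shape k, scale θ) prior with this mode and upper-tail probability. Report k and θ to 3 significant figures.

k ≈ 7.32, θ ≈ 1250

Gamma(k,θ) with k>1 has mode (k−1)θ, so θ = 7920/(k−1).
Need P(X < 13700) = 0.9 with θ tied to k this way. Start at k = 2, θ = 7920: P(X<13700) ≈ 0.516.
Too low — raise k to concentrate. Iterating converges to k ≈ 7.32.
Then θ = 7920/(7.32−1) ≈ 1250.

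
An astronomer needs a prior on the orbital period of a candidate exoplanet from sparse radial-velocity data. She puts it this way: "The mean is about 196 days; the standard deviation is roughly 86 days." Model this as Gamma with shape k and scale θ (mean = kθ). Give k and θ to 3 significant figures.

For Gamma(k, scale θ): mean = kθ, variance = kθ², so CV = 1/√k.
CV = SD/mean = 86/196 = 0.4388, hence k = 1/CV² = 5.19.
Then θ = mean/k = 196/5.19 = 37.7.

k ≈ 5.19, θ ≈ 37.7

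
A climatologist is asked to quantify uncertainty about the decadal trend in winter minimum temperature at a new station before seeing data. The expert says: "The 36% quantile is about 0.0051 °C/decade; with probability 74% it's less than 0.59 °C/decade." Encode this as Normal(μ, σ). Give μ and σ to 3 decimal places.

For Normal(μ,σ), the p-quantile is μ + z_p·σ. Here z_{0.36} = -0.3585, z_{0.74} = 0.6433.
So 0.0051 = μ − 0.3585σ and 0.59 = μ + 0.6433σ.
Subtracting: σ = (0.59 − 0.0051)/(0.6433 − (-0.3585)) = 0.584.
Then μ = 0.0051 − (-0.3585)·0.584 = 0.214.

μ = 0.214, σ = 0.584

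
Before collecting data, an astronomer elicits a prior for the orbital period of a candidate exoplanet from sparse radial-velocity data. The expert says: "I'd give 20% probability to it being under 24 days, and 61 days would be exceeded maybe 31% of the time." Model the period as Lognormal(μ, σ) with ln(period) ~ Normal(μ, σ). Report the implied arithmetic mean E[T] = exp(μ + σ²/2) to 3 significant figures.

E[T] ≈ 55.1 days

If T ~ Lognormal(μ,σ) then ln T ~ Normal(μ,σ), so the p-quantile of ln T is μ + z_p·σ.
ln(24) = 3.178 and ln(61) = 4.111; z_{0.2} = -0.8416, z_{0.69} = 0.4959.
σ = (4.111 − 3.178)/(0.4959 − (-0.8416)) = 0.697.
μ = 3.178 − (-0.8416)·0.697 = 3.765.
E[T] = exp(μ + σ²/2) = exp(3.765 + 0.2432) = 55.1 days.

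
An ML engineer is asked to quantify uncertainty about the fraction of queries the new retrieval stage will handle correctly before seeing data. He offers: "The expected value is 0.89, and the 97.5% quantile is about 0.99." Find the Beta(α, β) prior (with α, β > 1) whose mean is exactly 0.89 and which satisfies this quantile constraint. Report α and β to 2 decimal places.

With mean 0.89 fixed, write α = 0.89s, β = 0.11s where s = α+β.
Need P(θ < 0.99) = 0.975 under Beta(0.89s, 0.11s). Normal approximation: (q−m)/√(m(1−m)/s) ≈ z_{0.975} = 1.96, so s ≈ 0.89·0.11·(1.96)²/(0.99−0.89)² = 37.6.
At s = 37.6: P(θ<0.99) ≈ 1.000. Adjusting to match 0.975 gives s ≈ 14.66.
So α = 0.89·14.66 ≈ 13.05, β = 0.11·14.66 ≈ 1.61.

α ≈ 13.05, β ≈ 1.61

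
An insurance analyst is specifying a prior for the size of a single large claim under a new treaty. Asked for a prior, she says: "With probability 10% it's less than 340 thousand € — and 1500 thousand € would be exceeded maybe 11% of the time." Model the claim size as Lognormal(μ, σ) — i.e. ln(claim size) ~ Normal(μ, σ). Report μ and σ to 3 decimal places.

If T ~ Lognormal(μ,σ) then ln T ~ Normal(μ,σ), so the p-quantile of ln T is μ + z_p·σ.
ln(340) = 5.829 and ln(1500) = 7.313; z_{0.1} = -1.282, z_{0.89} = 1.227.
σ = (7.313 − 5.829)/(1.227 − (-1.282)) = 0.592.
μ = 5.829 − (-1.282)·0.592 = 6.587.

μ ≈ 6.587, σ ≈ 0.592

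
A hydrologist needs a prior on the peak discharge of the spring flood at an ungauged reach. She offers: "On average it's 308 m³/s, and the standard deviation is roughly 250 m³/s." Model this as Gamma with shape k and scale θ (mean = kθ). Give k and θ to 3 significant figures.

For Gamma(k, scale θ): mean = kθ, variance = kθ², so CV = 1/√k.
CV = SD/mean = 250/308 = 0.8117, hence k = 1/CV² = 1.52.
Then θ = mean/k = 308/1.52 = 203.

k ≈ 1.52, θ ≈ 203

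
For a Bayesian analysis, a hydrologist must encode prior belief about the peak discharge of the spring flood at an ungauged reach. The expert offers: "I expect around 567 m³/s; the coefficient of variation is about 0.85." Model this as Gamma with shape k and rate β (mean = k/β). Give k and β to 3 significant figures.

For Gamma(k, rate β): mean = k/β, variance = k/β², so CV = 1/√k.
CV = 0.85, hence k = 1/CV² = 1.38.
Then β = k/mean = 1.38/567 = 0.00244.

k ≈ 1.38, β ≈ 0.00244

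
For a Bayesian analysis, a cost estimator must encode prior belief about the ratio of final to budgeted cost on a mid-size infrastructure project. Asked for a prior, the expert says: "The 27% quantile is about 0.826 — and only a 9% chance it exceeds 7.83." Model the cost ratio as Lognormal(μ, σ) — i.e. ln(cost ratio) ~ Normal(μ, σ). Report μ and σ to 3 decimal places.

If T ~ Lognormal(μ,σ) then ln T ~ Normal(μ,σ), so the p-quantile of ln T is μ + z_p·σ.
ln(0.826) = -0.1912 and ln(7.83) = 2.058; z_{0.27} = -0.6128, z_{0.91} = 1.341.
σ = (2.058 − -0.1912)/(1.341 − (-0.6128)) = 1.151.
μ = -0.1912 − (-0.6128)·1.151 = 0.514.

μ ≈ 0.514, σ ≈ 1.151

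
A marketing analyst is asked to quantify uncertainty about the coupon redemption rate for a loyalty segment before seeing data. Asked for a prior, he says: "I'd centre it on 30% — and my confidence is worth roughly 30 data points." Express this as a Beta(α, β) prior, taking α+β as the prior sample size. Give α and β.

α = 9, β = 21

Under the effective-sample-size interpretation, Beta(α, β) has prior mean α/(α+β) and prior sample size α+β.
So α+β = 30 and α/(α+β) = 0.3, giving α = 0.3·30 = 9 and β = 30 − 9 = 21.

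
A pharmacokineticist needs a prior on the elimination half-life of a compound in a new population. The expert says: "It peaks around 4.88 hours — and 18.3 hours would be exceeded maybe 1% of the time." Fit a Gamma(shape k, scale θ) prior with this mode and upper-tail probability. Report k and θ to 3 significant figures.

Gamma(k,θ) with k>1 has mode (k−1)θ, so θ = 4.88/(k−1).
Need P(X < 18.3) = 0.99 with θ tied to k this way. Start at k = 2, θ = 4.88: P(X<18.3) ≈ 0.888.
Too low — raise k to concentrate. Iterating converges to k ≈ 3.43.
Then θ = 4.88/(3.43−1) ≈ 2.

k ≈ 3.43, θ ≈ 2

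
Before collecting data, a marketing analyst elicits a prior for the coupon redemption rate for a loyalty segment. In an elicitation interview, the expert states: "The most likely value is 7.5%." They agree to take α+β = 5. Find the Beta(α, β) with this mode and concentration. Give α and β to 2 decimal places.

For α,β > 1 the Beta mode is (α−1)/(α+β−2). With α+β = 5, the mode is (α−1)/3.
Set (α−1)/3 = 0.075 → α = 1 + 0.075·3 = 1.23.
β = 5 − α = 3.78.

α = 1.23, β = 3.78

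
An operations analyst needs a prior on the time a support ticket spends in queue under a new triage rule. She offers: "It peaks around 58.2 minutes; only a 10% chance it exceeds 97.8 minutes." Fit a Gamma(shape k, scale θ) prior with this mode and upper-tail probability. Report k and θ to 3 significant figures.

Gamma(k,θ) with k>1 has mode (k−1)θ, so θ = 58.2/(k−1).
Need P(X < 97.8) = 0.9 with θ tied to k this way. Start at k = 2, θ = 58.2: P(X<97.8) ≈ 0.501.
Too low — raise k to concentrate. Iterating converges to k ≈ 8.02.
Then θ = 58.2/(8.02−1) ≈ 8.29.

k ≈ 8.02, θ ≈ 8.29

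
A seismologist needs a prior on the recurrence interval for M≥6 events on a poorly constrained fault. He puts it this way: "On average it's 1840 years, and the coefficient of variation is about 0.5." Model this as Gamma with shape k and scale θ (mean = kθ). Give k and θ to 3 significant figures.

k ≈ 4, θ ≈ 460

For Gamma(k, scale θ): mean = kθ, variance = kθ², so CV = 1/√k.
CV = 0.5, hence k = 1/CV² = 4.
Then θ = mean/k = 1840/4 = 460.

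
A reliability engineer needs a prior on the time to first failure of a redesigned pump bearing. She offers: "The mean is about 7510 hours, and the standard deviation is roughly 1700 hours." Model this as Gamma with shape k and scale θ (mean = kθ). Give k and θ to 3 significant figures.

For Gamma(k, scale θ): mean = kθ, variance = kθ², so CV = 1/√k.
CV = SD/mean = 1700/7510 = 0.2264, hence k = 1/CV² = 19.5.
Then θ = mean/k = 7510/19.5 = 385.

k ≈ 19.5, θ ≈ 385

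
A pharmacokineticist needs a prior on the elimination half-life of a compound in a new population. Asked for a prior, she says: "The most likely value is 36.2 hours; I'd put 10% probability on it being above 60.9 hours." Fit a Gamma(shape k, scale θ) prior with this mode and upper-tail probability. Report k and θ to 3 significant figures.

Gamma(k,θ) with k>1 has mode (k−1)θ, so θ = 36.2/(k−1).
Need P(X < 60.9) = 0.9 with θ tied to k this way. Start at k = 2, θ = 36.2: P(X<60.9) ≈ 0.501.
Too low — raise k to concentrate. Iterating converges to k ≈ 7.99.
Then θ = 36.2/(7.99−1) ≈ 5.18.

k ≈ 7.99, θ ≈ 5.18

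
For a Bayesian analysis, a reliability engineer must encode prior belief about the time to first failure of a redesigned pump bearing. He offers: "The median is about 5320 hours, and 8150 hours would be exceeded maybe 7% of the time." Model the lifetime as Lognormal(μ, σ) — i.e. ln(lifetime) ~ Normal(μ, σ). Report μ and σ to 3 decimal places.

μ ≈ 8.579, σ ≈ 0.289

If T ~ Lognormal(μ,σ) then ln T ~ Normal(μ,σ), so the p-quantile of ln T is μ + z_p·σ.
ln(5320) = 8.579 and ln(8150) = 9.006; z_{0.5} = 0, z_{0.93} = 1.476.
σ = (9.006 − 8.579)/(1.476 − (0)) = 0.289.
μ = 8.579 − (0)·0.289 = 8.579.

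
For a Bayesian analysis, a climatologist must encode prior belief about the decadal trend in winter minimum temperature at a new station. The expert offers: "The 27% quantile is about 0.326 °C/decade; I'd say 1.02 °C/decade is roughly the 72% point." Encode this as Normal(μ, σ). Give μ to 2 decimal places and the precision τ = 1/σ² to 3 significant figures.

μ = 0.68, τ = 2.97

For Normal(μ,σ), the p-quantile is μ + z_p·σ. Here z_{0.27} = -0.6128, z_{0.72} = 0.5828.
So 0.326 = μ − 0.6128σ and 1.02 = μ + 0.5828σ.
Subtracting: σ = (1.02 − 0.326)/(0.5828 − (-0.6128)) = 0.58.
Then μ = 0.326 − (-0.6128)·0.58 = 0.68.
Precision τ = 1/σ² = 1/0.5804² = 2.97.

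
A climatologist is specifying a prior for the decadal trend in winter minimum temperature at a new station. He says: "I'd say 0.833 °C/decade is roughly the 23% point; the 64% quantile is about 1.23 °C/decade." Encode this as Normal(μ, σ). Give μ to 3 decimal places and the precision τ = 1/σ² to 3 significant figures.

For Normal(μ,σ), the p-quantile is μ + z_p·σ. Here z_{0.23} = -0.7388, z_{0.64} = 0.3585.
So 0.833 = μ − 0.7388σ and 1.23 = μ + 0.3585σ.
Subtracting: σ = (1.23 − 0.833)/(0.3585 − (-0.7388)) = 0.362.
Then μ = 0.833 − (-0.7388)·0.362 = 1.100.
Precision τ = 1/σ² = 1/0.3618² = 7.64.

μ = 1.100, τ = 7.64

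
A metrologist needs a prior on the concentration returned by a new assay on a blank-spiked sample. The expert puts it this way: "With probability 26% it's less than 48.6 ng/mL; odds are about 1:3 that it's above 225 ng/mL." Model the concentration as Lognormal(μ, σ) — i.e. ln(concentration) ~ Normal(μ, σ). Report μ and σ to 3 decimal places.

μ ≈ 4.632, σ ≈ 1.163

If T ~ Lognormal(μ,σ) then ln T ~ Normal(μ,σ), so the p-quantile of ln T is μ + z_p·σ.
ln(48.6) = 3.884 and ln(225) = 5.416; z_{0.26} = -0.6433, z_{0.75} = 0.6745.
σ = (5.416 − 3.884)/(0.6745 − (-0.6433)) = 1.163.
μ = 3.884 − (-0.6433)·1.163 = 4.632.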